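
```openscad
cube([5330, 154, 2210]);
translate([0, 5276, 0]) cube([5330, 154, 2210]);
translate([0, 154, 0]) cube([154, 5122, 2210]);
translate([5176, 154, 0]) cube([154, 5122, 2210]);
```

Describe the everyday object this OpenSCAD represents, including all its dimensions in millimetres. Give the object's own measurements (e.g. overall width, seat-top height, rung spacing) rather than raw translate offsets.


The wall frame of a small rectangular building: four walls, each 2210 mm tall and 154 mm thick, enclosing a footprint 5330 mm (x) by 5430 mm (y) outside-to-outside, with no floor or roof. The front and back walls (the −y and +y sides) span the full width; the two side walls fit between them.


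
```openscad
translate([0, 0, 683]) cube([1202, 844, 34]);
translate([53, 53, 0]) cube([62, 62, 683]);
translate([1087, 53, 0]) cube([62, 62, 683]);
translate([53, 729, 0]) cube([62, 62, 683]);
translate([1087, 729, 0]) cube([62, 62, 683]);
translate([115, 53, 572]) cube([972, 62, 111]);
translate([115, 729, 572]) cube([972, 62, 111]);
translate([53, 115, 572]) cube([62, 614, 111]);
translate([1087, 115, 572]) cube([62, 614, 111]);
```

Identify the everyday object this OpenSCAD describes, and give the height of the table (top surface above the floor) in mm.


A table. The table height is 717 mm.

A 1202×844×34 slab sits at z = 683 on four 62 mm square posts — a table. The top surface is at 683 + 34 = 717 mm.


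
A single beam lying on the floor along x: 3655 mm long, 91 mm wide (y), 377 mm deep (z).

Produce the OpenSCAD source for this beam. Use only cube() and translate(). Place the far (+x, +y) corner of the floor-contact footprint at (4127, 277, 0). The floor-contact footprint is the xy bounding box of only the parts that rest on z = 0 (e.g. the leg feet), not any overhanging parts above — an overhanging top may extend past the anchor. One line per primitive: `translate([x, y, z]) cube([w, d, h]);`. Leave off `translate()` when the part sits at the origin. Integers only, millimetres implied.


translate([472, 186, 0]) cube([3655, 91, 377]);


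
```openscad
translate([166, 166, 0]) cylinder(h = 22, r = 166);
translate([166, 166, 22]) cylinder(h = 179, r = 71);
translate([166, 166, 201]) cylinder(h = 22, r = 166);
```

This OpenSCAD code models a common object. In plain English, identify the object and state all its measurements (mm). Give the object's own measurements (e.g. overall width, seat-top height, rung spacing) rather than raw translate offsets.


A spool: two coaxial disc flanges of radius 166 mm and thickness 22 mm, joined by a core cylinder of radius 71 mm and height 179 mm. The lower flange rests on z = 0 and the three cylinders share a vertical axis.


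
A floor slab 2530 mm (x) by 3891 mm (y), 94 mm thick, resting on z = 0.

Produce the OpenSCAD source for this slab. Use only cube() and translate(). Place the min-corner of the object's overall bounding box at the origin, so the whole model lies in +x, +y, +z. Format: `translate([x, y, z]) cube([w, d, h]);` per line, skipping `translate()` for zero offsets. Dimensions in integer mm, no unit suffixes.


cube([2530, 3891, 94]);


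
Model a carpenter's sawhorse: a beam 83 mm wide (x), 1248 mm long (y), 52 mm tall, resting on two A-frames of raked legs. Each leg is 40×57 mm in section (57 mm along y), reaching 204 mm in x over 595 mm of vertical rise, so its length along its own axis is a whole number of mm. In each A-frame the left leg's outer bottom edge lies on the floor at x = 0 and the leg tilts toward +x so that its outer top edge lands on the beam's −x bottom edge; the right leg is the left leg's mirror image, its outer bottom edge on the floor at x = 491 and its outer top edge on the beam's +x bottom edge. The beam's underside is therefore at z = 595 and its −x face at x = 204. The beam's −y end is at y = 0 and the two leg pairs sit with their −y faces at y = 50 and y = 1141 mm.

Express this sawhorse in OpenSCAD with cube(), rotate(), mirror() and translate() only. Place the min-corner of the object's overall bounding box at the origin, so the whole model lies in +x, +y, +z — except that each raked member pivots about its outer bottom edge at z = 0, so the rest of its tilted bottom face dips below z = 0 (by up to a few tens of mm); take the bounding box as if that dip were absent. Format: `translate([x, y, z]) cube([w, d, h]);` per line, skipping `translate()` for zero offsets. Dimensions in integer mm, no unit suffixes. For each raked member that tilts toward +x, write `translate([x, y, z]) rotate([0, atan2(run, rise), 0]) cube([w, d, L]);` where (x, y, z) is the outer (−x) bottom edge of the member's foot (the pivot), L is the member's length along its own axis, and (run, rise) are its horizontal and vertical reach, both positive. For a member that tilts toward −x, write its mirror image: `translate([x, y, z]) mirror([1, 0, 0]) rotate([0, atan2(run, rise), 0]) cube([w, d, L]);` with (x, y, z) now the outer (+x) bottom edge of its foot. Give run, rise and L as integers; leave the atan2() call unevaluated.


translate([204, 0, 595]) cube([83, 1248, 52]);
translate([0, 50, 0]) rotate([0, atan2(204, 595), 0]) cube([40, 57, 629]);
translate([491, 50, 0]) mirror([1, 0, 0]) rotate([0, atan2(204, 595), 0]) cube([40, 57, 629]);
translate([0, 1141, 0]) rotate([0, atan2(204, 595), 0]) cube([40, 57, 629]);
translate([491, 1141, 0]) mirror([1, 0, 0]) rotate([0, atan2(204, 595), 0]) cube([40, 57, 629]);


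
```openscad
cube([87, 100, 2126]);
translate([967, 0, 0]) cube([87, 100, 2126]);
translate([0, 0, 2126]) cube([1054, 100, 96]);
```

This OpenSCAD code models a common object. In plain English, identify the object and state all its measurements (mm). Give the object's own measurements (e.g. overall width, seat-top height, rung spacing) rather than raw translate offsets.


A door frame. The clear opening is 880 mm wide and 2126 mm high. Two 87 mm wide jambs, 100 mm deep, stand either side of the opening from the floor to the top of the opening. A 96 mm thick head sits across the top of both jambs, spanning the full outside width of the frame.


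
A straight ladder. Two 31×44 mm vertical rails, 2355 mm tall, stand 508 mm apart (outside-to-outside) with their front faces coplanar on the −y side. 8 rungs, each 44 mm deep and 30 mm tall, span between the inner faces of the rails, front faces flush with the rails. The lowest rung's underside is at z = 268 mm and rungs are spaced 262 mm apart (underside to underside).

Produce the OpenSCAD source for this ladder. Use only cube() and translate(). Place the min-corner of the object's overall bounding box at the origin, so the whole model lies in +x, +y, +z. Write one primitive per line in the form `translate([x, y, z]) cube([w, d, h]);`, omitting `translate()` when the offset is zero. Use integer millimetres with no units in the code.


// rung span = 508 - 2*31 = 446
// rung[k] z = 268 + k*262
cube([31, 44, 2355]);
translate([477, 0, 0]) cube([31, 44, 2355]);
translate([31, 0, 268]) cube([446, 44, 30]);
translate([31, 0, 530]) cube([446, 44, 30]);
translate([31, 0, 792]) cube([446, 44, 30]);
translate([31, 0, 1054]) cube([446, 44, 30]);
translate([31, 0, 1316]) cube([446, 44, 30]);
translate([31, 0, 1578]) cube([446, 44, 30]);
translate([31, 0, 1840]) cube([446, 44, 30]);
translate([31, 0, 2102]) cube([446, 44, 30]);


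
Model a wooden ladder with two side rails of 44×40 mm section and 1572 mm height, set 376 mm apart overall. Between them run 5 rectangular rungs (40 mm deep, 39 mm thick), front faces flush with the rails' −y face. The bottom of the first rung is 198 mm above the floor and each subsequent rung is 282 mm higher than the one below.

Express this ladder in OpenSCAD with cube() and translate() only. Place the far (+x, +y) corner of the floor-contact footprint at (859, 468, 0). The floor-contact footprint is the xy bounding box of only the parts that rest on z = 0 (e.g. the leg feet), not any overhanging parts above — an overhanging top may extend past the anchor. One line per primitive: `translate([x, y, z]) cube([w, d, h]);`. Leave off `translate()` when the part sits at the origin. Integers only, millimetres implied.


// rung span = 376 - 2*44 = 288
// rung[k] z = 198 + k*282
translate([483, 428, 0]) cube([44, 40, 1572]);
translate([815, 428, 0]) cube([44, 40, 1572]);
translate([527, 428, 198]) cube([288, 40, 39]);
translate([527, 428, 480]) cube([288, 40, 39]);
translate([527, 428, 762]) cube([288, 40, 39]);
translate([527, 428, 1044]) cube([288, 40, 39]);
translate([527, 428, 1326]) cube([288, 40, 39]);


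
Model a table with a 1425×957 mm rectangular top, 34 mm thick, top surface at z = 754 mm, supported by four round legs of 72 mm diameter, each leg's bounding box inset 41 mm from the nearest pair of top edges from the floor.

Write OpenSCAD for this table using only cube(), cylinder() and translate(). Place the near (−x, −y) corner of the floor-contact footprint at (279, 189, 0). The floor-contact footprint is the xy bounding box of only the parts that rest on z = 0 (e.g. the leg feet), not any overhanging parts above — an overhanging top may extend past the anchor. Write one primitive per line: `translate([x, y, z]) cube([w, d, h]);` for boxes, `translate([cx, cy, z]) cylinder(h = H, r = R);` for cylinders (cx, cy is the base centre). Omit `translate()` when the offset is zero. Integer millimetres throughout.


translate([238, 148, 720]) cube([1425, 957, 34]);
translate([315, 225, 0]) cylinder(h = 720, r = 36);
translate([1586, 225, 0]) cylinder(h = 720, r = 36);
translate([315, 1028, 0]) cylinder(h = 720, r = 36);
translate([1586, 1028, 0]) cylinder(h = 720, r = 36);


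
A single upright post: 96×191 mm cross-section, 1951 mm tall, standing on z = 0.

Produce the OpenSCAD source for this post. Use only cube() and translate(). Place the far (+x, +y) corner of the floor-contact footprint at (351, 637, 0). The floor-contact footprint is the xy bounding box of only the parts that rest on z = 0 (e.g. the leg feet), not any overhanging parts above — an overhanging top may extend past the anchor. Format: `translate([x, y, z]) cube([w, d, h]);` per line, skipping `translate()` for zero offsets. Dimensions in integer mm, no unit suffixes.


translate([255, 446, 0]) cube([96, 191, 1951]);


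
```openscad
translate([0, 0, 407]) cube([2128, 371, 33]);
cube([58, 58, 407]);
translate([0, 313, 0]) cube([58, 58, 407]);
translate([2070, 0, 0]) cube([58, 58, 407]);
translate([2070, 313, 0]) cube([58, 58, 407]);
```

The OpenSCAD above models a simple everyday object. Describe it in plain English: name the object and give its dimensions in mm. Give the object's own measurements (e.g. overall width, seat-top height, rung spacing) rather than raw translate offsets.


A bench: a 2128×371 mm seat slab, 33 mm thick, top at z = 440 mm, on four 58×58 mm square legs flush with the seat corners and standing on z = 0.


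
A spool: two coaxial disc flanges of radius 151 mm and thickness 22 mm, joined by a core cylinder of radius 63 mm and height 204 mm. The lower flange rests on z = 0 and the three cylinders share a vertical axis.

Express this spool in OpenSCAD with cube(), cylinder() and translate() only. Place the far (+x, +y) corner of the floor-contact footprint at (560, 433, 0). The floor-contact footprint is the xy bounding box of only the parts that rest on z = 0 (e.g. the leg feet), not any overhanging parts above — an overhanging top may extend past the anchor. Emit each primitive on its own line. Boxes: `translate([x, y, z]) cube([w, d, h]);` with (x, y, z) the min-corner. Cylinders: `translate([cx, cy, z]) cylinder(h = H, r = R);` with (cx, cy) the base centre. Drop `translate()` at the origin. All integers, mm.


translate([409, 282, 0]) cylinder(h = 22, r = 151);
translate([409, 282, 22]) cylinder(h = 204, r = 63);
translate([409, 282, 226]) cylinder(h = 22, r = 151);


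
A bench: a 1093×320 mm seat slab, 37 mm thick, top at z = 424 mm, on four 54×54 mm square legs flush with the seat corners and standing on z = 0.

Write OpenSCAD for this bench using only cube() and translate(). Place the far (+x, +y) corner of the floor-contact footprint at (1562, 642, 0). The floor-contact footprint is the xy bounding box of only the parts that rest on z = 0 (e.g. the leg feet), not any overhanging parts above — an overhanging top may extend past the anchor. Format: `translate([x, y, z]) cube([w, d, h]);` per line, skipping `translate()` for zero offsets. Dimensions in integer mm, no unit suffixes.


// leg_h = 424 − 37 = 387
translate([469, 322, 387]) cube([1093, 320, 37]);
translate([469, 322, 0]) cube([54, 54, 387]);
translate([469, 588, 0]) cube([54, 54, 387]);
translate([1508, 322, 0]) cube([54, 54, 387]);
translate([1508, 588, 0]) cube([54, 54, 387]);


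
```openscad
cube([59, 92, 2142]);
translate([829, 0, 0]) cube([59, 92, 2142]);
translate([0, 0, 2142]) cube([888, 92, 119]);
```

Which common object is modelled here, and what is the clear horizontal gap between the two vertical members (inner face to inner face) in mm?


A door frame. The clear opening width is 770 mm.

Two 2142 mm tall posts with a header on top — a door frame. The left jamb is 59 mm wide at x = 0; the right jamb starts at x = 829. The clear opening is 829 − 59 = 770 mm.


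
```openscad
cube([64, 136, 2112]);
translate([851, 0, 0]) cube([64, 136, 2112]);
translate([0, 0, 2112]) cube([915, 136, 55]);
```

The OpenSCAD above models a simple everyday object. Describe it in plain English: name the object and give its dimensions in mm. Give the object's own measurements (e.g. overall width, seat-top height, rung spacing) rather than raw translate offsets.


A door frame. The clear opening is 787 mm wide and 2112 mm high. Two 64 mm wide jambs, 136 mm deep, stand either side of the opening from the floor to the top of the opening. A 55 mm thick head sits across the top of both jambs, spanning the full outside width of the frame.


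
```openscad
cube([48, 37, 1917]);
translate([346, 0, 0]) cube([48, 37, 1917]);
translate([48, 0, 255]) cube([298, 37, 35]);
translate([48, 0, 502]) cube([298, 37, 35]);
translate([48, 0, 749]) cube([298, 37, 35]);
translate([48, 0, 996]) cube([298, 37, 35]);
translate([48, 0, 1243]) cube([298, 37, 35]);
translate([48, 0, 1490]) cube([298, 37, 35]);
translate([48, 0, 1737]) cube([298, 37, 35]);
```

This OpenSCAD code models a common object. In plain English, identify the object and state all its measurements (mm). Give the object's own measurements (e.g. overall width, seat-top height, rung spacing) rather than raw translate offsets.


A straight ladder. Two 48×37 mm vertical rails, 1917 mm tall, stand 394 mm apart (outside-to-outside) with their front faces coplanar on the −y side. 7 rungs, each 37 mm deep and 35 mm tall, span between the inner faces of the rails, front faces flush with the rails. The lowest rung's underside is at z = 255 mm and rungs are spaced 247 mm apart (underside to underside).


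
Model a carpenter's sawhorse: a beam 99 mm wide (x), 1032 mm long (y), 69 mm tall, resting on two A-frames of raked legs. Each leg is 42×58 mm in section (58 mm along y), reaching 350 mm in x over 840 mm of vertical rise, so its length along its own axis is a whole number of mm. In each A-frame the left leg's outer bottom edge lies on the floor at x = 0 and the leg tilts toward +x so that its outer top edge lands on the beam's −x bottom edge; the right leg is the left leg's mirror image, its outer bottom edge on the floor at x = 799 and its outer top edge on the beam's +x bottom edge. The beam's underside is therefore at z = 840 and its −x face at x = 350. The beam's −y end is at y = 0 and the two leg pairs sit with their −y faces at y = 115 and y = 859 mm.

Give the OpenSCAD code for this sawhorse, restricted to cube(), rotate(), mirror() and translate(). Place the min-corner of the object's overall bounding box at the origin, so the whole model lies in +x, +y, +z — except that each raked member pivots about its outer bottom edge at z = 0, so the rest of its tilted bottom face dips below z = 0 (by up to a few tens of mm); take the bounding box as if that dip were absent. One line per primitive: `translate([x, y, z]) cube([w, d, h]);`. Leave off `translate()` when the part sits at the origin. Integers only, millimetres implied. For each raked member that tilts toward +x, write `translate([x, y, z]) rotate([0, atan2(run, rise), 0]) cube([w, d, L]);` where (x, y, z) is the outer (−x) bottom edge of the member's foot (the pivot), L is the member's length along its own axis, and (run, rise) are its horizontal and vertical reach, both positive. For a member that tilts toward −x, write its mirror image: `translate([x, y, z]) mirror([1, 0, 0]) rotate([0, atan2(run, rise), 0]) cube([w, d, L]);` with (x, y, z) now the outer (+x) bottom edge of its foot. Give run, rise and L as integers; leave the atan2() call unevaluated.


translate([350, 0, 840]) cube([99, 1032, 69]);
translate([0, 115, 0]) rotate([0, atan2(350, 840), 0]) cube([42, 58, 910]);
translate([799, 115, 0]) mirror([1, 0, 0]) rotate([0, atan2(350, 840), 0]) cube([42, 58, 910]);
translate([0, 859, 0]) rotate([0, atan2(350, 840), 0]) cube([42, 58, 910]);
translate([799, 859, 0]) mirror([1, 0, 0]) rotate([0, atan2(350, 840), 0]) cube([42, 58, 910]);


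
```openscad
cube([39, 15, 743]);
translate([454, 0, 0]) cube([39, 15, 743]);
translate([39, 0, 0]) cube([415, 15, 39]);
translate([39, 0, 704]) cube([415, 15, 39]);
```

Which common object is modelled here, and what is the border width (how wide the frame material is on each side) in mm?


A picture frame. The border width is 39 mm.

Four thin pieces enclosing a rectangular opening — a picture frame. The two full-height stiles are 743 mm tall; the top rail sits at z = 704 and is 39 mm tall, so the border above the opening is 743 − 704 = 39 mm, matching the stile x-width.


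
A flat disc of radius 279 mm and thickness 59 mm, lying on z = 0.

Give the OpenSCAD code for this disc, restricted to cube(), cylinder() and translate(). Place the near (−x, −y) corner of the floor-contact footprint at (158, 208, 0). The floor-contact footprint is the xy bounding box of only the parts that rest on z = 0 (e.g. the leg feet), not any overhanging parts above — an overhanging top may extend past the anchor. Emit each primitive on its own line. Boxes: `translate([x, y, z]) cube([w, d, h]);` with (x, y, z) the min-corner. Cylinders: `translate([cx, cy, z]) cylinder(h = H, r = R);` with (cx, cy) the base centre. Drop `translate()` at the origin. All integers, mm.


translate([437, 487, 0]) cylinder(h = 59, r = 279);


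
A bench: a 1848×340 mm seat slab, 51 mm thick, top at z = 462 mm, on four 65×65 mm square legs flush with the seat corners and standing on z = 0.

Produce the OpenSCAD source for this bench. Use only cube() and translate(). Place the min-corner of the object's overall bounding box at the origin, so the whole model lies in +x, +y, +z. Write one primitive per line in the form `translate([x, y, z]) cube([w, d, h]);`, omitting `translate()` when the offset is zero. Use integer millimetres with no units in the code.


// leg_h = 462 − 51 = 411
translate([0, 0, 411]) cube([1848, 340, 51]);
cube([65, 65, 411]);
translate([0, 275, 0]) cube([65, 65, 411]);
translate([1783, 0, 0]) cube([65, 65, 411]);
translate([1783, 275, 0]) cube([65, 65, 411]);


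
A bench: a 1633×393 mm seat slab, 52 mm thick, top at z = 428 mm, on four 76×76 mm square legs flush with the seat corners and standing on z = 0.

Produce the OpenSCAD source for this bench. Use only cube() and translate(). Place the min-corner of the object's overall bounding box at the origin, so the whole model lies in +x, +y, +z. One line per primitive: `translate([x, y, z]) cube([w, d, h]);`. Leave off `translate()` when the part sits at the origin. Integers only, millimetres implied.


translate([0, 0, 376]) cube([1633, 393, 52]);
cube([76, 76, 376]);
translate([0, 317, 0]) cube([76, 76, 376]);
translate([1557, 0, 0]) cube([76, 76, 376]);
translate([1557, 317, 0]) cube([76, 76, 376]);


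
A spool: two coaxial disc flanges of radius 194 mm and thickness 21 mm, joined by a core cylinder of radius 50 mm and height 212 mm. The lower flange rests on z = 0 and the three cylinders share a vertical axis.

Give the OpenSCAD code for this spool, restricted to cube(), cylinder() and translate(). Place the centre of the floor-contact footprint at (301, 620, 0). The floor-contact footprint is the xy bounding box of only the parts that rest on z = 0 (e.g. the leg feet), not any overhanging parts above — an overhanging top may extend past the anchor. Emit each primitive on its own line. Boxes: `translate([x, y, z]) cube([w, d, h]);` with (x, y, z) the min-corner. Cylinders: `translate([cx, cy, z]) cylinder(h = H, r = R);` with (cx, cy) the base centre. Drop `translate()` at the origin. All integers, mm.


translate([301, 620, 0]) cylinder(h = 21, r = 194);
translate([301, 620, 21]) cylinder(h = 212, r = 50);
translate([301, 620, 233]) cylinder(h = 21, r = 194);


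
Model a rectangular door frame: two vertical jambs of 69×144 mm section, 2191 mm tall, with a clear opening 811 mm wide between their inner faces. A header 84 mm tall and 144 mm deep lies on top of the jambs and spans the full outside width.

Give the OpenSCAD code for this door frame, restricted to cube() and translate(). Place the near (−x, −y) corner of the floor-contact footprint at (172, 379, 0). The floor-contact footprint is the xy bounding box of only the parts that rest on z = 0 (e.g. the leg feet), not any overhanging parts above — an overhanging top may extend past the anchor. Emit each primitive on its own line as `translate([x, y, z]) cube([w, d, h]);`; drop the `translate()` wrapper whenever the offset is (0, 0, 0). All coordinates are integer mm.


translate([172, 379, 0]) cube([69, 144, 2191]);
translate([1052, 379, 0]) cube([69, 144, 2191]);
translate([172, 379, 2191]) cube([949, 144, 84]);


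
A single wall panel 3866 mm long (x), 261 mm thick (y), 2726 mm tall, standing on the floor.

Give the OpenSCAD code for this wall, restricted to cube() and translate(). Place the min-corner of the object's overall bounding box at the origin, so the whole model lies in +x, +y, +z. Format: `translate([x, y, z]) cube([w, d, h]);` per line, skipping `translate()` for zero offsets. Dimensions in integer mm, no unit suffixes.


cube([3866, 261, 2726]);


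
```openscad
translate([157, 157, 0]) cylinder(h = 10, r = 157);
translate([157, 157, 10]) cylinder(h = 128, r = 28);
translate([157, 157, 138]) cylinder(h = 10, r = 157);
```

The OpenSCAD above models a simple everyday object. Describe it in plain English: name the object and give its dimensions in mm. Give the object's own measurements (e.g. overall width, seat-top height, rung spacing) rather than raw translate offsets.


A spool: two coaxial disc flanges of radius 157 mm and thickness 10 mm, joined by a core cylinder of radius 28 mm and height 128 mm. The lower flange rests on z = 0 and the three cylinders share a vertical axis.


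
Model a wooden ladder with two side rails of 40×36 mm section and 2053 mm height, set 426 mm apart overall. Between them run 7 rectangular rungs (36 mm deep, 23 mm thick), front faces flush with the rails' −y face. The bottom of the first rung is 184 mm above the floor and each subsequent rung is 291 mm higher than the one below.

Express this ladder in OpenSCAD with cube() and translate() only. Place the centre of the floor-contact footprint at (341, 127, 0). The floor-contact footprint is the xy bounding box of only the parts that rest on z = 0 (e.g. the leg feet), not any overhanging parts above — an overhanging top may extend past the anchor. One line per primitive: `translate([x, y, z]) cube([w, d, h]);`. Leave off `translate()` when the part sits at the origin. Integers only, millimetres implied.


translate([128, 109, 0]) cube([40, 36, 2053]);
translate([514, 109, 0]) cube([40, 36, 2053]);
translate([168, 109, 184]) cube([346, 36, 23]);
translate([168, 109, 475]) cube([346, 36, 23]);
translate([168, 109, 766]) cube([346, 36, 23]);
translate([168, 109, 1057]) cube([346, 36, 23]);
translate([168, 109, 1348]) cube([346, 36, 23]);
translate([168, 109, 1639]) cube([346, 36, 23]);
translate([168, 109, 1930]) cube([346, 36, 23]);


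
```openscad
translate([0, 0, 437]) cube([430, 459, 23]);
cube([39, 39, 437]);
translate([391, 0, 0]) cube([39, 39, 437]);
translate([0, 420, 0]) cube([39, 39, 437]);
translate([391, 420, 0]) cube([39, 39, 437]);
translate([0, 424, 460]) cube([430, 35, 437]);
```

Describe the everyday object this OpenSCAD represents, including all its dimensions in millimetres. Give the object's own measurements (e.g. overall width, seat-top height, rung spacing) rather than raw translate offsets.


A chair. The seat is a 430×459×23 mm slab with its top at z = 460 mm, on four 39×39 mm corner legs (flush with the seat edges, standing on z = 0). A flat backrest 35 mm thick, 437 mm tall, spans the full seat width and rises from the seat top along its +y edge, rear face flush with the rear of the seat.


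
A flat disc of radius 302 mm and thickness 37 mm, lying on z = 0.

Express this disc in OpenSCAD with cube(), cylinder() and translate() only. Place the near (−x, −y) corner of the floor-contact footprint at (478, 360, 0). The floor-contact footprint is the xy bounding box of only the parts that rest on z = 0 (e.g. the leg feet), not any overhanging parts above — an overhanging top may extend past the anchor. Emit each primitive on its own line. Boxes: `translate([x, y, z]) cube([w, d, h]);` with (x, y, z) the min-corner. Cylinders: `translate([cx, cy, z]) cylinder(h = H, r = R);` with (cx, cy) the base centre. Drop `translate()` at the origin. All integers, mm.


translate([780, 662, 0]) cylinder(h = 37, r = 302);


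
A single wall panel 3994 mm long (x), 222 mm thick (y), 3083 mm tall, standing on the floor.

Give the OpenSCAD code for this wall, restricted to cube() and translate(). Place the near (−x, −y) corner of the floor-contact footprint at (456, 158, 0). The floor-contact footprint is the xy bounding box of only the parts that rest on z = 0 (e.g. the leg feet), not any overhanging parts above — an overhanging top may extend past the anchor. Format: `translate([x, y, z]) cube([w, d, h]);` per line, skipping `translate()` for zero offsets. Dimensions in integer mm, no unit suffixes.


translate([456, 158, 0]) cube([3994, 222, 3083]);


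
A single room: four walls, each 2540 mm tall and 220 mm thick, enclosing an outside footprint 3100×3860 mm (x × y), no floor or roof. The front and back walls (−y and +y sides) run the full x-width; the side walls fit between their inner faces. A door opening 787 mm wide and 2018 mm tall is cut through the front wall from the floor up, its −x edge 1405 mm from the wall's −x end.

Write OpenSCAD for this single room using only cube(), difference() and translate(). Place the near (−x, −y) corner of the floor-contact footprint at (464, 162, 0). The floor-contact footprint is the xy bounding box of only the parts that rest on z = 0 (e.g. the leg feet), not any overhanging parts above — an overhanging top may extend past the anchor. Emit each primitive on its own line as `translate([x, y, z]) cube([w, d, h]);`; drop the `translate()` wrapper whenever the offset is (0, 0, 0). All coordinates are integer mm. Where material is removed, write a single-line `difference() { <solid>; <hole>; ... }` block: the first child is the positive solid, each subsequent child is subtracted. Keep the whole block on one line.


difference() { translate([464, 162, 0]) cube([3100, 220, 2540]); translate([1869, 162, 0]) cube([787, 220, 2018]); }
translate([464, 3802, 0]) cube([3100, 220, 2540]);
translate([464, 382, 0]) cube([220, 3420, 2540]);
translate([3344, 382, 0]) cube([220, 3420, 2540]);


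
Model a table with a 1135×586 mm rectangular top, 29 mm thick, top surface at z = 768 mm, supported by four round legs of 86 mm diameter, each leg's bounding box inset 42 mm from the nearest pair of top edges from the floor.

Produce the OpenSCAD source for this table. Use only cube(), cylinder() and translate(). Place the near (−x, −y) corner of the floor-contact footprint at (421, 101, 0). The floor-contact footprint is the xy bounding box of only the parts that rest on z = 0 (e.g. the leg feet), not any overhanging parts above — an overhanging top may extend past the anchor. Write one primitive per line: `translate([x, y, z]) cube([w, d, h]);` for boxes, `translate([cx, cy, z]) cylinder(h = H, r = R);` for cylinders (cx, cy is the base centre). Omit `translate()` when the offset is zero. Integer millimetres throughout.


// leg_h = 768 - 29 = 739
translate([379, 59, 739]) cube([1135, 586, 29]);
translate([464, 144, 0]) cylinder(h = 739, r = 43);
translate([1429, 144, 0]) cylinder(h = 739, r = 43);
translate([464, 560, 0]) cylinder(h = 739, r = 43);
translate([1429, 560, 0]) cylinder(h = 739, r = 43);


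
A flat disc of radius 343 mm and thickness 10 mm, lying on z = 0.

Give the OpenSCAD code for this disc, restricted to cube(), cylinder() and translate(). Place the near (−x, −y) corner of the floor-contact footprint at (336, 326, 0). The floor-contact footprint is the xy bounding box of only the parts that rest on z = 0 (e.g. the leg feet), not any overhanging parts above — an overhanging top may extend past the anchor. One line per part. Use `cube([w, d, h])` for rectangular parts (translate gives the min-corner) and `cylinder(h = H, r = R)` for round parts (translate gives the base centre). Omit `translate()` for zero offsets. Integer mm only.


translate([679, 669, 0]) cylinder(h = 10, r = 343);


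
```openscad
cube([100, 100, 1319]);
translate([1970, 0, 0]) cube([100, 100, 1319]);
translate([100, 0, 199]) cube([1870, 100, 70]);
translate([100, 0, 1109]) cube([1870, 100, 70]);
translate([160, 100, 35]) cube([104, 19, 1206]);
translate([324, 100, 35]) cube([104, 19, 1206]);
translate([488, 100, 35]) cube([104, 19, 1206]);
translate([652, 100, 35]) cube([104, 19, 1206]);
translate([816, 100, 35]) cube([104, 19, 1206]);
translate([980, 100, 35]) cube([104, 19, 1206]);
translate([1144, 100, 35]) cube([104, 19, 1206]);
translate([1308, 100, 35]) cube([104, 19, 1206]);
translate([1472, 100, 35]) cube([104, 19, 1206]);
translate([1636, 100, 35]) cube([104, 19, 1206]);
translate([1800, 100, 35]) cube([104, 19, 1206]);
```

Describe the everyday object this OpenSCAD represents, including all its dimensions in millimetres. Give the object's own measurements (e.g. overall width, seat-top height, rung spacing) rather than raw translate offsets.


A fence section. Two 100×100 mm posts, 1319 mm tall, stand on the floor with a clear span of 1870 mm between their inner faces. Two horizontal rails of 100×70 mm section span the gap between the posts with their undersides at z = 199 mm and z = 1109 mm, flush with the posts' −y face. 11 pickets, each 104 mm wide, 19 mm thick and 1206 mm tall, are fixed to the +y face of the rails with their bottoms at z = 35 mm, spaced across the span with a 60 mm gap after the −x post and between neighbouring pickets, with 66 mm left before the +x post.


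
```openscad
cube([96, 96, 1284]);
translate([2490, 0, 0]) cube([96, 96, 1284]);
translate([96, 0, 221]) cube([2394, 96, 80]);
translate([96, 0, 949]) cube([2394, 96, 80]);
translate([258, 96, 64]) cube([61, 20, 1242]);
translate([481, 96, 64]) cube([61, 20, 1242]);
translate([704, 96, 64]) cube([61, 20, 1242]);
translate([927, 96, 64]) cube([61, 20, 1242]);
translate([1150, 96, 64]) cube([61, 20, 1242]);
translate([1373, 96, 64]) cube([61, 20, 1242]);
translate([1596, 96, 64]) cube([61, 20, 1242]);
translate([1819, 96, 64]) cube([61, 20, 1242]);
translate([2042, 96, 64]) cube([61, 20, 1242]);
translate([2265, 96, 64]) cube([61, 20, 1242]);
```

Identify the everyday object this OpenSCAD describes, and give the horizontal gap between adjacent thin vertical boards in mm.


A fence section. The picket gap is 162 mm.

Two posts, two rails, 10 pickets — a fence section. Span 2394 mm holds 10 pickets of 61 mm with 11 equal gaps: ⌊(2394 − 10·61) / 11⌋ = 162 mm.


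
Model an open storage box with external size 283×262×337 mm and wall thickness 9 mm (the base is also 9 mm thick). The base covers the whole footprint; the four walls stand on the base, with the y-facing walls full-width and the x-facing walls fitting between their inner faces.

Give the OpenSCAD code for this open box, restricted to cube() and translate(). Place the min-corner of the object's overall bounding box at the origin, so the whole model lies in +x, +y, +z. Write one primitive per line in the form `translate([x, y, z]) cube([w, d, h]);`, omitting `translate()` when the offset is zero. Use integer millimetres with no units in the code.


cube([283, 262, 9]);
translate([0, 0, 9]) cube([283, 9, 328]);
translate([0, 253, 9]) cube([283, 9, 328]);
translate([0, 9, 9]) cube([9, 244, 328]);
translate([274, 9, 9]) cube([9, 244, 328]);


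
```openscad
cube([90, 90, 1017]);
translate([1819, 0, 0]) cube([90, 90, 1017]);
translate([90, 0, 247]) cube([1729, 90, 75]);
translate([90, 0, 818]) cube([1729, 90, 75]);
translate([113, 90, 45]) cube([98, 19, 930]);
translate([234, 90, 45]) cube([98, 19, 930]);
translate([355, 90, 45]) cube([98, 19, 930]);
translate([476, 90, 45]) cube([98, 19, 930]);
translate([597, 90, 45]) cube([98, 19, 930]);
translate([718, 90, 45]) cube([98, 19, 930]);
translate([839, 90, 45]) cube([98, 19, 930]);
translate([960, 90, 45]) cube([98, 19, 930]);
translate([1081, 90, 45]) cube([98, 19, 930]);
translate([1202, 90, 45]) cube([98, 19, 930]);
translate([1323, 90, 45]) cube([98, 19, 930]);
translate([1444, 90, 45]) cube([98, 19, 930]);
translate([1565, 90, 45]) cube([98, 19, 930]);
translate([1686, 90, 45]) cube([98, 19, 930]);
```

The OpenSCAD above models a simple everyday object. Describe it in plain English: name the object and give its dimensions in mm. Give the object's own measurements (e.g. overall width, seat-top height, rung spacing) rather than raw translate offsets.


A fence section. Two 90×90 mm posts, 1017 mm tall, stand on the floor with a clear span of 1729 mm between their inner faces. Two horizontal rails of 90×75 mm section span the gap between the posts with their undersides at z = 247 mm and z = 818 mm, flush with the posts' −y face. 14 pickets, each 98 mm wide, 19 mm thick and 930 mm tall, are fixed to the +y face of the rails with their bottoms at z = 45 mm, spaced across the span with a 23 mm gap after the −x post and between neighbouring pickets, with 35 mm left before the +x post.


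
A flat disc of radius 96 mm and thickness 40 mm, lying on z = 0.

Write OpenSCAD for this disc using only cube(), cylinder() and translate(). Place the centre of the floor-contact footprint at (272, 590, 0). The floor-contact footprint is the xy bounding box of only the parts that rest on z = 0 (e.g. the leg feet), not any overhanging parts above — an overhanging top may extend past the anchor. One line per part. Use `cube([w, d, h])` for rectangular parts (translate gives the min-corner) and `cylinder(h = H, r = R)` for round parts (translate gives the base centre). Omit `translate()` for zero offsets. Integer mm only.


translate([272, 590, 0]) cylinder(h = 40, r = 96);


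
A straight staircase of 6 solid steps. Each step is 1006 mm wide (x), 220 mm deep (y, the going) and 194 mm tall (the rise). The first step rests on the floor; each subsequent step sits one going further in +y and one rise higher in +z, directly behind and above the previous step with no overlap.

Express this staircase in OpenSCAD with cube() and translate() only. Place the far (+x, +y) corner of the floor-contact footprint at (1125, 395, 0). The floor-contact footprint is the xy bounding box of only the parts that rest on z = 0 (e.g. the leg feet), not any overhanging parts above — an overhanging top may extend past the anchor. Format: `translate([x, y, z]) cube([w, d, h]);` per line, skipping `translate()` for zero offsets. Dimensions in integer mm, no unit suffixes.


translate([119, 175, 0]) cube([1006, 220, 194]);
translate([119, 395, 194]) cube([1006, 220, 194]);
translate([119, 615, 388]) cube([1006, 220, 194]);
translate([119, 835, 582]) cube([1006, 220, 194]);
translate([119, 1055, 776]) cube([1006, 220, 194]);
translate([119, 1275, 970]) cube([1006, 220, 194]);


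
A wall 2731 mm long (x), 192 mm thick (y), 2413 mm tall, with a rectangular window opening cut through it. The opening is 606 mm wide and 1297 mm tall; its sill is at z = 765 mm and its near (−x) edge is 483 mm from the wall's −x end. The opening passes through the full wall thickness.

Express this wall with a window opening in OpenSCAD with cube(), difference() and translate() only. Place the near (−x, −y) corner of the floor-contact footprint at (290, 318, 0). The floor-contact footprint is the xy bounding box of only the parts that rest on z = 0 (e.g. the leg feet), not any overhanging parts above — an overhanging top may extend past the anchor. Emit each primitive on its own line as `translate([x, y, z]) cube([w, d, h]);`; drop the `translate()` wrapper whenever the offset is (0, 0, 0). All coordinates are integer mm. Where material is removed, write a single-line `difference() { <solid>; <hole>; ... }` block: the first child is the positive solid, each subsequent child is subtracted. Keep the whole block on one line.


difference() { translate([290, 318, 0]) cube([2731, 192, 2413]); translate([773, 318, 765]) cube([606, 192, 1297]); }


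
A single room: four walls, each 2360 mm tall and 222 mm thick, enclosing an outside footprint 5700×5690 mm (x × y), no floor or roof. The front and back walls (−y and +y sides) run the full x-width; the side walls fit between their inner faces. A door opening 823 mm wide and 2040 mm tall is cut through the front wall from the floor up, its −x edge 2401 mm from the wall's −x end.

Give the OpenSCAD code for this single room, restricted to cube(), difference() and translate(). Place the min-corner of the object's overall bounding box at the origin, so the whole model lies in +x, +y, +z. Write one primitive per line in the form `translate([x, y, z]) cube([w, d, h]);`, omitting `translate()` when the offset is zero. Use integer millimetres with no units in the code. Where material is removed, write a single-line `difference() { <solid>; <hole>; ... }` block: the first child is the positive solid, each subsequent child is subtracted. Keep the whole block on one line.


difference() { cube([5700, 222, 2360]); translate([2401, 0, 0]) cube([823, 222, 2040]); }
translate([0, 5468, 0]) cube([5700, 222, 2360]);
translate([0, 222, 0]) cube([222, 5246, 2360]);
translate([5478, 222, 0]) cube([222, 5246, 2360]);


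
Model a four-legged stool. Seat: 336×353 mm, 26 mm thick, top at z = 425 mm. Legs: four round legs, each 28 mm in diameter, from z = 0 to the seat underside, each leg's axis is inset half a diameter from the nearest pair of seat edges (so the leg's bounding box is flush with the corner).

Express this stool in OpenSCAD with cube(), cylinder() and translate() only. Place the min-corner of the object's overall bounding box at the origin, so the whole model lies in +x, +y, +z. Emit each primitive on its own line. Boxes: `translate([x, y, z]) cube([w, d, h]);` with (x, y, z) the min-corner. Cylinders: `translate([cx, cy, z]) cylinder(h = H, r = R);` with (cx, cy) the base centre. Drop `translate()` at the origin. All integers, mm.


translate([0, 0, 399]) cube([336, 353, 26]);
translate([14, 14, 0]) cylinder(h = 399, r = 14);
translate([322, 14, 0]) cylinder(h = 399, r = 14);
translate([14, 339, 0]) cylinder(h = 399, r = 14);
translate([322, 339, 0]) cylinder(h = 399, r = 14);


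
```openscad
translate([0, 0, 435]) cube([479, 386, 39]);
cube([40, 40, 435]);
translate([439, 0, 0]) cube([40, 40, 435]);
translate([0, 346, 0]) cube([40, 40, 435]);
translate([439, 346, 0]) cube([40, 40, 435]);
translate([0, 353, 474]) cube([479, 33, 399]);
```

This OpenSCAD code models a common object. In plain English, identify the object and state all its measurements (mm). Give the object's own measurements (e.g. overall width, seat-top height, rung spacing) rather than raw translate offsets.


A chair. The seat is a 479×386×39 mm slab with its top at z = 474 mm, on four 40×40 mm corner legs (flush with the seat edges, standing on z = 0). A flat backrest 33 mm thick, 399 mm tall, spans the full seat width and rises from the seat top along its +y edge, rear face flush with the rear of the seat.
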